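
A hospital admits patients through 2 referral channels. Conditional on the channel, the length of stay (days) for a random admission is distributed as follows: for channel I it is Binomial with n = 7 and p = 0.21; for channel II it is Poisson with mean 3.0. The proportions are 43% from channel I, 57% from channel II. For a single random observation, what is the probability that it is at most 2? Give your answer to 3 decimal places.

0.600

Conditional on each channel, P(X ≤ 2): I: 0.834344; II: 0.42319.
By total probability, P(X ≤ 2) = 0.43·0.834344 + 0.57·0.42319 = 0.599986.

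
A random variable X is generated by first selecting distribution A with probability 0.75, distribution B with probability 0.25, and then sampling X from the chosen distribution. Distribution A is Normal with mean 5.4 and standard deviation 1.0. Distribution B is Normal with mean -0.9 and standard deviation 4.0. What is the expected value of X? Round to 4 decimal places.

3.8250

Component means — A: 5.4; B: -0.9.
E[X] = 0.75·5.4 + 0.25·-0.9 = 3.825.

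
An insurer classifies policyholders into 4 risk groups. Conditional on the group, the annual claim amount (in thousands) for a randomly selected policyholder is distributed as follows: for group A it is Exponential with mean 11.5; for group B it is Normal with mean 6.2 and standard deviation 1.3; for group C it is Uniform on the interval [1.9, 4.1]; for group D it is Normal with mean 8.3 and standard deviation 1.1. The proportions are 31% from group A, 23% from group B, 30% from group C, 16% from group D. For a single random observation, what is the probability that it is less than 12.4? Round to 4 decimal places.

Conditional on each group, P(X < 12.4): A: 0.659813; B: 0.999999; C: 1; D: 0.999903.
By total probability, P(X < 12.4) = 0.31·0.659813 + 0.23·0.999999 + 0.3·1 + 0.16·0.999903 = 0.894526.

0.8945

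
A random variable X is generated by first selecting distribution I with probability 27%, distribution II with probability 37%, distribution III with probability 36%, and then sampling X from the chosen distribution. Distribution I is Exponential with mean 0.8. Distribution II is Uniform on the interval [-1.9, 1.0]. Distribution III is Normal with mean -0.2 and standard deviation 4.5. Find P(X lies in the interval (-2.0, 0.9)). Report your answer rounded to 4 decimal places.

0.6303

Conditional on each component, P(-2.0 < X < 0.9): I: 0.675348; II: 0.965517; III: 0.251978.
By total probability, P(-2.0 < X < 0.9) = 0.27·0.675348 + 0.37·0.965517 + 0.36·0.251978 = 0.630297.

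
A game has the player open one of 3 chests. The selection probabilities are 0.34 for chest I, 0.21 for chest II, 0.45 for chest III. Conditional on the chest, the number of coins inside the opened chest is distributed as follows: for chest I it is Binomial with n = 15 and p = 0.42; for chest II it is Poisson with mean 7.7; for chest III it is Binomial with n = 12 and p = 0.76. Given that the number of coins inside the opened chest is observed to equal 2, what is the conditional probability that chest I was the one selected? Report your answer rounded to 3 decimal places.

Likelihoods P(X=2 | ·): I: 0.0155687; II: 0.0134241; III: 2.41704e-05.
Posterior ∝ prior × likelihood. Numerator for I: 0.34·0.0155687 = 0.00529335.
Normalizing constant: 0.34·0.0155687 + 0.21·0.0134241 + 0.45·2.41704e-05 = 0.00812328.
P(I | observation) = 0.00529335 / 0.00812328 = 0.651627.

0.652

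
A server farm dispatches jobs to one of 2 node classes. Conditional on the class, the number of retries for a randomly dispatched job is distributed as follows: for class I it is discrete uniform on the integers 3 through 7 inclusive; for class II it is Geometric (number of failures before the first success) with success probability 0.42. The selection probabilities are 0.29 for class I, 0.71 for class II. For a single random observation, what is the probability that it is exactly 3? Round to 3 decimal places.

0.116

Conditional on each class, P(X = 3): I: 0.2; II: 0.081947.
By total probability, P(X = 3) = 0.29·0.2 + 0.71·0.081947 = 0.116182.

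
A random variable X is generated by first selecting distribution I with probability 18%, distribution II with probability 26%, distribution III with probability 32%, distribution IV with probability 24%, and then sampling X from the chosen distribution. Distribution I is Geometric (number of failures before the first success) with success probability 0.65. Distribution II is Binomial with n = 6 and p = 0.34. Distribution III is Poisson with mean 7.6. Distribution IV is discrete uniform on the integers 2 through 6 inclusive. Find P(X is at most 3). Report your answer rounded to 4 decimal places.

0.5232

Conditional on each component, P(X ≤ 3): I: 0.984994; II: 0.893147; III: 0.0553713; IV: 0.4.
By total probability, P(X ≤ 3) = 0.18·0.984994 + 0.26·0.893147 + 0.32·0.0553713 + 0.24·0.4 = 0.523236.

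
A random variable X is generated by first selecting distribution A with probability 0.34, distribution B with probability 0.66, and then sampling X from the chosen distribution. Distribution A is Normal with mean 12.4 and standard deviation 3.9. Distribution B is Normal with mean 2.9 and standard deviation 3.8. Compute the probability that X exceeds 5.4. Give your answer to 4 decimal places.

0.4961

Conditional on each component, P(X > 5.4): A: 0.963663; B: 0.255303.
By total probability, P(X > 5.4) = 0.34·0.963663 + 0.66·0.255303 = 0.496145.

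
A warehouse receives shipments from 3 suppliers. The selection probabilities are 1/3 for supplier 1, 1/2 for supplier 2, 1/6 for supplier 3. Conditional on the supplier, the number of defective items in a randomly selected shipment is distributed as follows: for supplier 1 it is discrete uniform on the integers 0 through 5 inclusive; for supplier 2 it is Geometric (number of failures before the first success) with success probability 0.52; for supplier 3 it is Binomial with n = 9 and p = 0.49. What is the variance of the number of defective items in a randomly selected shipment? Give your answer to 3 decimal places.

Per component, 1: μ=2.5, E[X²]=9.16667; 2: μ=0.923077, E[X²]=2.62722; 3: μ=4.41, E[X²]=21.6972.
E[X] = 0.333333·2.5 + 0.5·0.923077 + 0.166667·4.41 = 2.02987.
E[X²] = 0.333333·9.16667 + 0.5·2.62722 + 0.166667·21.6972 = 7.98537.
Var(X) = E[X²] − (E[X])² = 7.98537 − 4.12038 = 3.86499.

3.865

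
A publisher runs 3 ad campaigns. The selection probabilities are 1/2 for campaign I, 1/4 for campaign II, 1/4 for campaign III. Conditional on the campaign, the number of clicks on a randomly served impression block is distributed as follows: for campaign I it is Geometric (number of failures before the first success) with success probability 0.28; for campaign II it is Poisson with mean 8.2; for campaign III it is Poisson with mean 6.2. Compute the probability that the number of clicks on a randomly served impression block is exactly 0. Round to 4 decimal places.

0.1406

Conditional on each campaign, P(X = 0): I: 0.28; II: 0.000274654; III: 0.00202943.
By total probability, P(X = 0) = 0.5·0.28 + 0.25·0.000274654 + 0.25·0.00202943 = 0.140576.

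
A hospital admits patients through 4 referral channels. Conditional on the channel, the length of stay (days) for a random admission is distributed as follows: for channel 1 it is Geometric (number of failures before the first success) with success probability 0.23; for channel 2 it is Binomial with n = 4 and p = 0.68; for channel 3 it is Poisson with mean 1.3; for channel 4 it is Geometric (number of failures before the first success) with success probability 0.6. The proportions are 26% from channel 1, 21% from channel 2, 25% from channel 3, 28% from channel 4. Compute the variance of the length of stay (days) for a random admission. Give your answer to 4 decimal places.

5.8027

Per component, 1: μ=3.34783, E[X²]=25.7637; 2: μ=2.72, E[X²]=8.2688; 3: μ=1.3, E[X²]=2.99; 4: μ=0.666667, E[X²]=1.55556.
E[X] = 0.26·3.34783 + 0.21·2.72 + 0.25·1.3 + 0.28·0.666667 = 1.9533.
E[X²] = 0.26·25.7637 + 0.21·8.2688 + 0.25·2.99 + 0.28·1.55556 = 9.61807.
Var(X) = E[X²] − (E[X])² = 9.61807 − 3.81539 = 5.80268.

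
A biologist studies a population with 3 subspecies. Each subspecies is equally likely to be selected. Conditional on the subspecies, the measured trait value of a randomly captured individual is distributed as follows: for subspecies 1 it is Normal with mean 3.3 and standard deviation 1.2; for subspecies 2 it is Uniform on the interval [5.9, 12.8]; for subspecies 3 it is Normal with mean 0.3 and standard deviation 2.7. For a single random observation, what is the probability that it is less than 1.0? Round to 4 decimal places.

Conditional on each subspecies, P(X < 1.0): 1: 0.0276401; 2: 0; 3: 0.602282.
By total probability, P(X < 1.0) = 0.333333·0.0276401 + 0.333333·0 + 0.333333·0.602282 = 0.209974.

0.2100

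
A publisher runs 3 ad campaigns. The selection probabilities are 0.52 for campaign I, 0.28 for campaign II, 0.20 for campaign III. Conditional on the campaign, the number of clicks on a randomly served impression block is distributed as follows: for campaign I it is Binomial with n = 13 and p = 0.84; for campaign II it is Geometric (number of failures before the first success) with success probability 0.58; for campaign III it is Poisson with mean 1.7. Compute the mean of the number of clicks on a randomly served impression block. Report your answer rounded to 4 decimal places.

Component means — I: 10.92; II: 0.724138; III: 1.7.
E[X] = 0.52·10.92 + 0.28·0.724138 + 0.2·1.7 = 6.22116.

6.2212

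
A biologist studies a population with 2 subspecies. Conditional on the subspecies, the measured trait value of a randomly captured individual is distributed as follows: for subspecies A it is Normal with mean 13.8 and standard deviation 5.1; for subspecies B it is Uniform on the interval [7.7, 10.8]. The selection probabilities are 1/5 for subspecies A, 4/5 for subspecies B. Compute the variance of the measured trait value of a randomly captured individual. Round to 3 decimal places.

Per component, A: μ=13.8, E[X²]=216.45; B: μ=9.25, E[X²]=86.3633.
E[X] = 0.2·13.8 + 0.8·9.25 = 10.16.
E[X²] = 0.2·216.45 + 0.8·86.3633 = 112.381.
Var(X) = E[X²] − (E[X])² = 112.381 − 103.226 = 9.15507.

9.155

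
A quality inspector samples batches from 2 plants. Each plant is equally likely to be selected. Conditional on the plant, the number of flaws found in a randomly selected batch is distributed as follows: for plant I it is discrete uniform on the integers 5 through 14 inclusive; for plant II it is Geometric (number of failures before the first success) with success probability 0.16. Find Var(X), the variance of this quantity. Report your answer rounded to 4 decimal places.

Per component, I: μ=9.5, E[X²]=98.5; II: μ=5.25, E[X²]=60.375.
E[X] = 0.5·9.5 + 0.5·5.25 = 7.375.
E[X²] = 0.5·98.5 + 0.5·60.375 = 79.4375.
Var(X) = E[X²] − (E[X])² = 79.4375 − 54.3906 = 25.0469.

25.0469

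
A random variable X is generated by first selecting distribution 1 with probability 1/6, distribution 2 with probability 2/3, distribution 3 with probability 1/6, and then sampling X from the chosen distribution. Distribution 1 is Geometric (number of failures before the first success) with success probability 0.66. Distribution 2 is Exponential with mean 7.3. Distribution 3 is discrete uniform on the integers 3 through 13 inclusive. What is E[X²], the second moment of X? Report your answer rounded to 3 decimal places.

83.561

For each component E[X²] = Var + (mean)², giving 1: 1.04591; 2: 106.58; 3: 74.
Overall E[X²] = 0.166667·1.04591 + 0.666667·106.58 + 0.166667·74 = 83.561.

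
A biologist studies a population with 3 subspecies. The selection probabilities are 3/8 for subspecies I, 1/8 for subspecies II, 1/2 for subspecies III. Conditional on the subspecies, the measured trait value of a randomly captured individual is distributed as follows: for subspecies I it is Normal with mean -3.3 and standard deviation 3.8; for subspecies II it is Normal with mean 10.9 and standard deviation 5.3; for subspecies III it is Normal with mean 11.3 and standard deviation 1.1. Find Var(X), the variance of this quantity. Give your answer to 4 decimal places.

58.9606

Per component, I: μ=-3.3, E[X²]=25.33; II: μ=10.9, E[X²]=146.9; III: μ=11.3, E[X²]=128.9.
E[X] = 0.375·-3.3 + 0.125·10.9 + 0.5·11.3 = 5.775.
E[X²] = 0.375·25.33 + 0.125·146.9 + 0.5·128.9 = 92.3113.
Var(X) = E[X²] − (E[X])² = 92.3113 − 33.3506 = 58.9606.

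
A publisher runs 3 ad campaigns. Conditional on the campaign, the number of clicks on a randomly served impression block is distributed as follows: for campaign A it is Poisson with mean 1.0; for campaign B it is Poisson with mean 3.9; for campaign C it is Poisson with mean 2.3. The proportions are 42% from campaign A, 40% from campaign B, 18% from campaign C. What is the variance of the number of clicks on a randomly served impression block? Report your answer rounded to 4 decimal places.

Per component, A: μ=1, E[X²]=2; B: μ=3.9, E[X²]=19.11; C: μ=2.3, E[X²]=7.59.
E[X] = 0.42·1 + 0.4·3.9 + 0.18·2.3 = 2.394.
E[X²] = 0.42·2 + 0.4·19.11 + 0.18·7.59 = 9.8502.
Var(X) = E[X²] − (E[X])² = 9.8502 − 5.73124 = 4.11896.

4.1190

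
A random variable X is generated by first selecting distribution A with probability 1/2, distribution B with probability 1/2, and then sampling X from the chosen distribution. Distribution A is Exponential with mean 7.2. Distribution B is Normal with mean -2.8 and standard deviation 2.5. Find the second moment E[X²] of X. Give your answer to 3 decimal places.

For each component E[X²] = Var + (mean)², giving A: 103.68; B: 14.09.
Overall E[X²] = 0.5·103.68 + 0.5·14.09 = 58.885.

58.885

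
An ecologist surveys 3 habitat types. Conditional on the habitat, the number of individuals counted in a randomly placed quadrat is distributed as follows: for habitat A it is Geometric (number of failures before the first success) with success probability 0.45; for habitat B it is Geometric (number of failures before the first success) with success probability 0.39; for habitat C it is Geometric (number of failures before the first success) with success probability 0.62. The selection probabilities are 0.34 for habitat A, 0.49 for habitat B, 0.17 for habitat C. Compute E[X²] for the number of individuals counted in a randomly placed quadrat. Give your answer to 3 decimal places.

For each component E[X²] = Var + (mean)², giving A: 4.20988; B: 6.45694; C: 1.3642.
Overall E[X²] = 0.34·4.20988 + 0.49·6.45694 + 0.17·1.3642 = 4.82717.

4.827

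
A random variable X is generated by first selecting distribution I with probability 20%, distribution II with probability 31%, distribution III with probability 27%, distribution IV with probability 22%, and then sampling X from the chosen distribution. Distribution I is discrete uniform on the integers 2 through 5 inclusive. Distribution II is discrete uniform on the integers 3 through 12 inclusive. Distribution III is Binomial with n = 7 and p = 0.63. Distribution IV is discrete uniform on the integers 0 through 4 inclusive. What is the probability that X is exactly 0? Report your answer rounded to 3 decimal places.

Conditional on each component, P(X = 0): I: 0; II: 0; III: 0.000949319; IV: 0.2.
By total probability, P(X = 0) = 0.2·0 + 0.31·0 + 0.27·0.000949319 + 0.22·0.2 = 0.0442563.

0.044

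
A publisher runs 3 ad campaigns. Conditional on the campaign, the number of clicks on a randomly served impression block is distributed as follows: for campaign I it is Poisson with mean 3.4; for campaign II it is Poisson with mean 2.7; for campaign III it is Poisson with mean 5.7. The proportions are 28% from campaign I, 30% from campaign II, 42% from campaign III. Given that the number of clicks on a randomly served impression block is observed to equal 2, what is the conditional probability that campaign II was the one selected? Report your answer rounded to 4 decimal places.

Likelihoods P(X=2 | ·): I: 0.192898; II: 0.244964; III: 0.0543552.
Posterior ∝ prior × likelihood. Numerator for II: 0.3·0.244964 = 0.0734892.
Normalizing constant: 0.28·0.192898 + 0.3·0.244964 + 0.42·0.0543552 = 0.15033.
P(II | observation) = 0.0734892 / 0.15033 = 0.488854.

0.4889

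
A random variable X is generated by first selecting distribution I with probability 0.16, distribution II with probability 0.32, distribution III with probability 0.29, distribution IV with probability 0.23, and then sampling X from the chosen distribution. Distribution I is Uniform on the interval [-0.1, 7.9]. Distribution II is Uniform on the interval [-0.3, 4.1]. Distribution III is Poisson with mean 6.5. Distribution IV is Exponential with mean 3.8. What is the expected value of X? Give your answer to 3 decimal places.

Component means — I: 3.9; II: 1.9; III: 6.5; IV: 3.8.
E[X] = 0.16·3.9 + 0.32·1.9 + 0.29·6.5 + 0.23·3.8 = 3.991.

3.991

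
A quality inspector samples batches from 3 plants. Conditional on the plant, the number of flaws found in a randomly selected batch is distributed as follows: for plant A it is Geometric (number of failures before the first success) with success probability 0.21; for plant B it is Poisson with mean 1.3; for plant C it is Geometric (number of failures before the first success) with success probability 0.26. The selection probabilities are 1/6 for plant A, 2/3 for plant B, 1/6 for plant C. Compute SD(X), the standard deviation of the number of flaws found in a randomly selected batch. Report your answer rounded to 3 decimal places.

Per component, A: μ=3.7619, E[X²]=32.0658; B: μ=1.3, E[X²]=2.99; C: μ=2.84615, E[X²]=19.0473.
E[X] = 0.166667·3.7619 + 0.666667·1.3 + 0.166667·2.84615 = 1.96801.
E[X²] = 0.166667·32.0658 + 0.666667·2.99 + 0.166667·19.0473 = 10.5122.
Var(X) = E[X²] − (E[X])² = 10.5122 − 3.87306 = 6.63912.
SD(X) = √6.63912 = 2.57665.

2.577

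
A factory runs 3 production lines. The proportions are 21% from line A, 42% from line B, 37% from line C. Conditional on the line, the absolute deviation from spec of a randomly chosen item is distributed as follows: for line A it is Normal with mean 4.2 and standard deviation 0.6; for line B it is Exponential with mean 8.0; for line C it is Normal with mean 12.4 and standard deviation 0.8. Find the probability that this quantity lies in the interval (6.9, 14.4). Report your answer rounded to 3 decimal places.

Conditional on each line, P(6.9 < X < 14.4): A: 3.39767e-06; B: 0.256807; C: 0.99379.
By total probability, P(6.9 < X < 14.4) = 0.21·3.39767e-06 + 0.42·0.256807 + 0.37·0.99379 = 0.475562.

0.476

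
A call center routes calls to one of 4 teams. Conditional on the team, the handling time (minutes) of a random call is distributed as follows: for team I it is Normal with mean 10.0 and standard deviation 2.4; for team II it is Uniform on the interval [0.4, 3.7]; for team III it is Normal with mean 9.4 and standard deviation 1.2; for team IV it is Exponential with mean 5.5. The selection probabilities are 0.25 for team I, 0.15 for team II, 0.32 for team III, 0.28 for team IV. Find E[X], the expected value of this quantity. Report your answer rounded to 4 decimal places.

7.3555

Component means — I: 10; II: 2.05; III: 9.4; IV: 5.5.
E[X] = 0.25·10 + 0.15·2.05 + 0.32·9.4 + 0.28·5.5 = 7.3555.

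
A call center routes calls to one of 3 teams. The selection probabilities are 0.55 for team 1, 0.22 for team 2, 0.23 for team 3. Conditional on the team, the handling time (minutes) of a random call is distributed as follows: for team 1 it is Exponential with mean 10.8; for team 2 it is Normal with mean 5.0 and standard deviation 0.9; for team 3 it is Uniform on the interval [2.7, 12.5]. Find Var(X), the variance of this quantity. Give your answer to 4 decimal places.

Per component, 1: μ=10.8, E[X²]=233.28; 2: μ=5, E[X²]=25.81; 3: μ=7.6, E[X²]=65.7633.
E[X] = 0.55·10.8 + 0.22·5 + 0.23·7.6 = 8.788.
E[X²] = 0.55·233.28 + 0.22·25.81 + 0.23·65.7633 = 149.108.
Var(X) = E[X²] − (E[X])² = 149.108 − 77.2289 = 71.8788.

71.8788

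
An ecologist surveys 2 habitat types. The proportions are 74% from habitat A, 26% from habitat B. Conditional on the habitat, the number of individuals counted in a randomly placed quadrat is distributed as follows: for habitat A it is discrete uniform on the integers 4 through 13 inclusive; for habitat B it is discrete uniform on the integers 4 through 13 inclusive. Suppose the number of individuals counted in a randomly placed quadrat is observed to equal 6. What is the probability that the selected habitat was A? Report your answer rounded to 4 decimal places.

0.7400

Likelihoods P(X=6 | ·): A: 0.1; B: 0.1.
Posterior ∝ prior × likelihood. Numerator for A: 0.74·0.1 = 0.074.
Normalizing constant: 0.74·0.1 + 0.26·0.1 = 0.1.
P(A | observation) = 0.074 / 0.1 = 0.74.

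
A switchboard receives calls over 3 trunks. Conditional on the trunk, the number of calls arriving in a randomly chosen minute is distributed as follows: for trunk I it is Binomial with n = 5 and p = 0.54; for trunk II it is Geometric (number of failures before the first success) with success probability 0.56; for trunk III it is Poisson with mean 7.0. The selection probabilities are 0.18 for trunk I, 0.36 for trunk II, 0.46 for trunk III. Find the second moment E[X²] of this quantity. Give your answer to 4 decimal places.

For each component E[X²] = Var + (mean)², giving I: 8.532; II: 2.02041; III: 56.
Overall E[X²] = 0.18·8.532 + 0.36·2.02041 + 0.46·56 = 28.0231.

28.0231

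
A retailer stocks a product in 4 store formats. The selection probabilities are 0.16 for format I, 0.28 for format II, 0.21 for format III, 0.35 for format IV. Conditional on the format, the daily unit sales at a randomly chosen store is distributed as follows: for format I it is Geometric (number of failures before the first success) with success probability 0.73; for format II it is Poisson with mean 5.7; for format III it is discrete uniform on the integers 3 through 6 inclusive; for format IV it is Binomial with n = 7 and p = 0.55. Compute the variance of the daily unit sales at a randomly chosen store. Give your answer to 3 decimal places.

5.521

Per component, I: μ=0.369863, E[X²]=0.64346; II: μ=5.7, E[X²]=38.19; III: μ=4.5, E[X²]=21.5; IV: μ=3.85, E[X²]=16.555.
E[X] = 0.16·0.369863 + 0.28·5.7 + 0.21·4.5 + 0.35·3.85 = 3.94768.
E[X²] = 0.16·0.64346 + 0.28·38.19 + 0.21·21.5 + 0.35·16.555 = 21.1054.
Var(X) = E[X²] − (E[X])² = 21.1054 − 15.5842 = 5.52124.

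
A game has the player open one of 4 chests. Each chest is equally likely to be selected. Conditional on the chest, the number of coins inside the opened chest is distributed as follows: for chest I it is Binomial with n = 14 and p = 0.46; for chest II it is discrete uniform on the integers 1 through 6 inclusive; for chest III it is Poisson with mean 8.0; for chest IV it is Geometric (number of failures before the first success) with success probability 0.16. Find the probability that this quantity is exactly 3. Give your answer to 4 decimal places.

Conditional on each chest, P(X = 3): I: 0.0403372; II: 0.166667; III: 0.0286261; IV: 0.0948326.
By total probability, P(X = 3) = 0.25·0.0403372 + 0.25·0.166667 + 0.25·0.0286261 + 0.25·0.0948326 = 0.0826157.

0.0826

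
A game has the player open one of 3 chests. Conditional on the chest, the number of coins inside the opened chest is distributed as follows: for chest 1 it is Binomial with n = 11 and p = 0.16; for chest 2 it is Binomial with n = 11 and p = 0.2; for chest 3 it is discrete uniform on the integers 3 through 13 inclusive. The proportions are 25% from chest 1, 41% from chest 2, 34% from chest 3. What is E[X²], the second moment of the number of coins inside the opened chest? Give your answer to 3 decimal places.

For each component E[X²] = Var + (mean)², giving 1: 4.576; 2: 6.6; 3: 74.
Overall E[X²] = 0.25·4.576 + 0.41·6.6 + 0.34·74 = 29.01.

29.010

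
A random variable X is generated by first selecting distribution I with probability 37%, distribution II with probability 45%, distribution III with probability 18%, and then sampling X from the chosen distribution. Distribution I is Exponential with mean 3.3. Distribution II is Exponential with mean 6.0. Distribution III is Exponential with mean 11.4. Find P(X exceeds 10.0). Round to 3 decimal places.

Conditional on each component, P(X > 10.0): I: 0.048301; II: 0.188876; III: 0.415949.
By total probability, P(X > 10.0) = 0.37·0.048301 + 0.45·0.188876 + 0.18·0.415949 = 0.177736.

0.178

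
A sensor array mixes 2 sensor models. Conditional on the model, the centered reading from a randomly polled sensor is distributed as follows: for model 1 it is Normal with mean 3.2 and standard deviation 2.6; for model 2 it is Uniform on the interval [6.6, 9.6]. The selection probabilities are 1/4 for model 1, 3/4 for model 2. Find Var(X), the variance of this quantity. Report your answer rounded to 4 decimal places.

6.7544

Per component, 1: μ=3.2, E[X²]=17; 2: μ=8.1, E[X²]=66.36.
E[X] = 0.25·3.2 + 0.75·8.1 = 6.875.
E[X²] = 0.25·17 + 0.75·66.36 = 54.02.
Var(X) = E[X²] − (E[X])² = 54.02 − 47.2656 = 6.75438.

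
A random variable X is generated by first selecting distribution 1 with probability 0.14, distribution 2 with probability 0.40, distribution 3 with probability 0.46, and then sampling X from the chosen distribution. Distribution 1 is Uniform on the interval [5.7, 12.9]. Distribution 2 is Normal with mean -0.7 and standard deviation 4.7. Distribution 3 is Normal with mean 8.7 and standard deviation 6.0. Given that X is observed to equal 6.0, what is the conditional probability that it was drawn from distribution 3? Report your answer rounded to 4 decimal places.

Likelihoods f(6.0 | ·): 1: 0.138889; 2: 0.0307283; 3: 0.0600878.
Posterior ∝ prior × likelihood. Numerator for 3: 0.46·0.0600878 = 0.0276404.
Normalizing constant: 0.14·0.138889 + 0.4·0.0307283 + 0.46·0.0600878 = 0.0593762.
P(3 | observation) = 0.0276404 / 0.0593762 = 0.465513.

0.4655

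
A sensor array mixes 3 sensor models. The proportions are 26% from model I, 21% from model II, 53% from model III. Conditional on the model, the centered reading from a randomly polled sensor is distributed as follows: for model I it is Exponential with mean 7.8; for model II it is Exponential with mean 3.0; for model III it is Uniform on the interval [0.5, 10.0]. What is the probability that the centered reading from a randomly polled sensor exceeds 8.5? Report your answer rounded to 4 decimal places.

0.1835

Conditional on each model, P(X > 8.5): I: 0.336303; II: 0.0588165; III: 0.157895.
By total probability, P(X > 8.5) = 0.26·0.336303 + 0.21·0.0588165 + 0.53·0.157895 = 0.183474.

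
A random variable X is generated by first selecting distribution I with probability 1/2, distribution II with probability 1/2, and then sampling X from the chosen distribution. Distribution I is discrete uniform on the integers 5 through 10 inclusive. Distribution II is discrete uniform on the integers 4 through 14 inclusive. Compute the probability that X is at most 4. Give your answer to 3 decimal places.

0.045

Conditional on each component, P(X ≤ 4): I: 0; II: 0.0909091.
By total probability, P(X ≤ 4) = 0.5·0 + 0.5·0.0909091 = 0.0454545.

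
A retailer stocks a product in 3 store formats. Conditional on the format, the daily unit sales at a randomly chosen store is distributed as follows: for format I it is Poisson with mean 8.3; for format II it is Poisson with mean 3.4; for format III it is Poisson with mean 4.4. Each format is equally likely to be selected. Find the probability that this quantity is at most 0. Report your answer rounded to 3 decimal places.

Conditional on each format, P(X ≤ 0): I: 0.000248517; II: 0.0333733; III: 0.0122773.
By total probability, P(X ≤ 0) = 0.333333·0.000248517 + 0.333333·0.0333733 + 0.333333·0.0122773 = 0.0152997.

0.015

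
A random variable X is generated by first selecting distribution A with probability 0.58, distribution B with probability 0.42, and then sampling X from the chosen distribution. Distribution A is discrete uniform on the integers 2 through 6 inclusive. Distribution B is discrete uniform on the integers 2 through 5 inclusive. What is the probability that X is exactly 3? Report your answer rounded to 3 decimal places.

Conditional on each component, P(X = 3): A: 0.2; B: 0.25.
By total probability, P(X = 3) = 0.58·0.2 + 0.42·0.25 = 0.221.

0.221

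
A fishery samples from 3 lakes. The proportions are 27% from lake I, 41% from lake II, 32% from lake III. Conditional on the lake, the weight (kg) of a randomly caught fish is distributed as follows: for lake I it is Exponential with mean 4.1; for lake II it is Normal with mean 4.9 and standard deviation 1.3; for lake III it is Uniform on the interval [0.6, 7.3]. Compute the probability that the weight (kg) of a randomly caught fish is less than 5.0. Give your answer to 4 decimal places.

0.6180

Conditional on each lake, P(X < 5.0): I: 0.704626; II: 0.530658; III: 0.656716.
By total probability, P(X < 5.0) = 0.27·0.704626 + 0.41·0.530658 + 0.32·0.656716 = 0.617968.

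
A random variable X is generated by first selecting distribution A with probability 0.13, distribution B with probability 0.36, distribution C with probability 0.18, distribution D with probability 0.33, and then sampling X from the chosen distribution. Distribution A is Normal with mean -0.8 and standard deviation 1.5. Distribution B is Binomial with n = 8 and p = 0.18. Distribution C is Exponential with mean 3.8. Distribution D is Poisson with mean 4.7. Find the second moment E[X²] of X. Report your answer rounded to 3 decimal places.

15.586

For each component E[X²] = Var + (mean)², giving A: 2.89; B: 3.2544; C: 28.88; D: 26.79.
Overall E[X²] = 0.13·2.89 + 0.36·3.2544 + 0.18·28.88 + 0.33·26.79 = 15.5864.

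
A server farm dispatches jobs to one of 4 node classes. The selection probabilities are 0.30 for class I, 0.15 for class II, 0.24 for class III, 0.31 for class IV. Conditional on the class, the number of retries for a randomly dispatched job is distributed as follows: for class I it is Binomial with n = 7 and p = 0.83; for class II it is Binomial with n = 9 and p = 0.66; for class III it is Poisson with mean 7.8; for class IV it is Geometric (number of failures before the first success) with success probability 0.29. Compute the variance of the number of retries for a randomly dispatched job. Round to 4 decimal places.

9.2476

Per component, I: μ=5.81, E[X²]=34.7438; II: μ=5.94, E[X²]=37.3032; III: μ=7.8, E[X²]=68.64; IV: μ=2.44828, E[X²]=14.4364.
E[X] = 0.3·5.81 + 0.15·5.94 + 0.24·7.8 + 0.31·2.44828 = 5.26497.
E[X²] = 0.3·34.7438 + 0.15·37.3032 + 0.24·68.64 + 0.31·14.4364 = 36.9675.
Var(X) = E[X²] − (E[X])² = 36.9675 − 27.7199 = 9.24764.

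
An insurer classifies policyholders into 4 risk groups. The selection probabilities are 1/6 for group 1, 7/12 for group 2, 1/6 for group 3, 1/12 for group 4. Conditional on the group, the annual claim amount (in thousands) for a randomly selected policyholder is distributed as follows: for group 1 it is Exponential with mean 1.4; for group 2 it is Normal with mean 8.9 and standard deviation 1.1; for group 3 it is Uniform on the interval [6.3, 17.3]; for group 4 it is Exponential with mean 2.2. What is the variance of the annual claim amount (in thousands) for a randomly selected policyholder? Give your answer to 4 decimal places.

15.8783

Per component, 1: μ=1.4, E[X²]=3.92; 2: μ=8.9, E[X²]=80.42; 3: μ=11.8, E[X²]=149.323; 4: μ=2.2, E[X²]=9.68.
E[X] = 0.166667·1.4 + 0.583333·8.9 + 0.166667·11.8 + 0.0833333·2.2 = 7.575.
E[X²] = 0.166667·3.92 + 0.583333·80.42 + 0.166667·149.323 + 0.0833333·9.68 = 73.2589.
Var(X) = E[X²] − (E[X])² = 73.2589 − 57.3806 = 15.8783.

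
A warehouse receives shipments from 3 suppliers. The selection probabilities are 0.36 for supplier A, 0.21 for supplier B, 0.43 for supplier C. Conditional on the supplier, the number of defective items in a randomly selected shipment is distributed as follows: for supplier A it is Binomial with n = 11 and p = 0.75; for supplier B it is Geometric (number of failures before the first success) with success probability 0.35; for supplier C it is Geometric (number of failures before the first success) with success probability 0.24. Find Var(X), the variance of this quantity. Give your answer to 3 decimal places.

14.775

Per component, A: μ=8.25, E[X²]=70.125; B: μ=1.85714, E[X²]=8.7551; C: μ=3.16667, E[X²]=23.2222.
E[X] = 0.36·8.25 + 0.21·1.85714 + 0.43·3.16667 = 4.72167.
E[X²] = 0.36·70.125 + 0.21·8.7551 + 0.43·23.2222 = 37.0691.
Var(X) = E[X²] − (E[X])² = 37.0691 − 22.2941 = 14.775.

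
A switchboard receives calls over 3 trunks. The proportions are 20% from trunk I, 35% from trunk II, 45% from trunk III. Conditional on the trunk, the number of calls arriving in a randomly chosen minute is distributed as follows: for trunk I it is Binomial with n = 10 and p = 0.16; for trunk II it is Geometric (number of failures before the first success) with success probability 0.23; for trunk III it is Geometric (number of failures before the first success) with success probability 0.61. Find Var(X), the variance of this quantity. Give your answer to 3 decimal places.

7.287

Per component, I: μ=1.6, E[X²]=3.904; II: μ=3.34783, E[X²]=25.7637; III: μ=0.639344, E[X²]=1.45687.
E[X] = 0.2·1.6 + 0.35·3.34783 + 0.45·0.639344 = 1.77944.
E[X²] = 0.2·3.904 + 0.35·25.7637 + 0.45·1.45687 = 10.4537.
Var(X) = E[X²] − (E[X])² = 10.4537 − 3.16642 = 7.28727.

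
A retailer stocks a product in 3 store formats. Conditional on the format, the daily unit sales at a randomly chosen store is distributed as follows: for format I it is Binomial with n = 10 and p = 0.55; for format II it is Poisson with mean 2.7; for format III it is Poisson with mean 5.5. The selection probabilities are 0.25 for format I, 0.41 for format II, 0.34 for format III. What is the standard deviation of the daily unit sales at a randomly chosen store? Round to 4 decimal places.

Per component, I: μ=5.5, E[X²]=32.725; II: μ=2.7, E[X²]=9.99; III: μ=5.5, E[X²]=35.75.
E[X] = 0.25·5.5 + 0.41·2.7 + 0.34·5.5 = 4.352.
E[X²] = 0.25·32.725 + 0.41·9.99 + 0.34·35.75 = 24.4322.
Var(X) = E[X²] − (E[X])² = 24.4322 − 18.9399 = 5.49225.
SD(X) = √5.49225 = 2.34355.

2.3436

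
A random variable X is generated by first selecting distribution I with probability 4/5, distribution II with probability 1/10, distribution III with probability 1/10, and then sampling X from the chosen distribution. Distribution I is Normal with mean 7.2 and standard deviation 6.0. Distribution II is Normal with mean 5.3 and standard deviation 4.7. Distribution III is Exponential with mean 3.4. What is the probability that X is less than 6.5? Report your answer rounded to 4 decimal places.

Conditional on each component, P(X < 6.5): I: 0.453562; II: 0.600762; III: 0.852181.
By total probability, P(X < 6.5) = 0.8·0.453562 + 0.1·0.600762 + 0.1·0.852181 = 0.508144.

0.5081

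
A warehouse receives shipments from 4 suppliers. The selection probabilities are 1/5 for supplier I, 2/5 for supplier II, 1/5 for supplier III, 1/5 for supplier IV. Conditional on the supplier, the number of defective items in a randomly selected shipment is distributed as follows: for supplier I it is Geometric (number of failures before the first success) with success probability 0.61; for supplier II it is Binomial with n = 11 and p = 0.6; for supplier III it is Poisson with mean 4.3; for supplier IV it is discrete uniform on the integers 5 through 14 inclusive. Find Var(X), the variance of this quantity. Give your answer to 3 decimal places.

12.472

Per component, I: μ=0.639344, E[X²]=1.45687; II: μ=6.6, E[X²]=46.2; III: μ=4.3, E[X²]=22.79; IV: μ=9.5, E[X²]=98.5.
E[X] = 0.2·0.639344 + 0.4·6.6 + 0.2·4.3 + 0.2·9.5 = 5.52787.
E[X²] = 0.2·1.45687 + 0.4·46.2 + 0.2·22.79 + 0.2·98.5 = 43.0294.
Var(X) = E[X²] − (E[X])² = 43.0294 − 30.5573 = 12.472.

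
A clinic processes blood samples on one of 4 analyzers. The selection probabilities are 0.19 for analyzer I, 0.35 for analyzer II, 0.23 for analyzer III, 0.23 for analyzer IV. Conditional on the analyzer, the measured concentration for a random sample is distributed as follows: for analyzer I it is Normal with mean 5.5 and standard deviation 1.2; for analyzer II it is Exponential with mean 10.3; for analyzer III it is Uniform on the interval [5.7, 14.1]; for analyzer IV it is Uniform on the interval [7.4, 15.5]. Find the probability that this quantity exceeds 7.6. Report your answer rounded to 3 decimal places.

0.577

Conditional on each analyzer, P(X > 7.6): I: 0.0400592; II: 0.478134; III: 0.77381; IV: 0.975309.
By total probability, P(X > 7.6) = 0.19·0.0400592 + 0.35·0.478134 + 0.23·0.77381 + 0.23·0.975309 = 0.577255.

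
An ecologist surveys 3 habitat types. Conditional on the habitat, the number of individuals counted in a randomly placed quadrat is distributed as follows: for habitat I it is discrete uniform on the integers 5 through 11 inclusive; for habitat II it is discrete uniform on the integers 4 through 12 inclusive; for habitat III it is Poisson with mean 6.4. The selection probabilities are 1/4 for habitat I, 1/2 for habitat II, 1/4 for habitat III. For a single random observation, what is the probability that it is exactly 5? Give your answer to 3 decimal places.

Conditional on each habitat, P(X = 5): I: 0.142857; II: 0.111111; III: 0.148674.
By total probability, P(X = 5) = 0.25·0.142857 + 0.5·0.111111 + 0.25·0.148674 = 0.128438.

0.128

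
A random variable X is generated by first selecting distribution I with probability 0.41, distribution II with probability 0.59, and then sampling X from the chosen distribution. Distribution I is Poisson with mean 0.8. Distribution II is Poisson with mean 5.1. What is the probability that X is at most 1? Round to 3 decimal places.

Conditional on each component, P(X ≤ 1): I: 0.808792; II: 0.0371902.
By total probability, P(X ≤ 1) = 0.41·0.808792 + 0.59·0.0371902 = 0.353547.

0.354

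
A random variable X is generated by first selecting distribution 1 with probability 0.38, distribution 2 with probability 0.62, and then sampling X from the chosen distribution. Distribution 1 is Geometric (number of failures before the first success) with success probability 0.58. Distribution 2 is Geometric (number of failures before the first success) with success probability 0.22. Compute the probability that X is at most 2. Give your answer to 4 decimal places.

0.6776

Conditional on each component, P(X ≤ 2): 1: 0.925912; 2: 0.525448.
By total probability, P(X ≤ 2) = 0.38·0.925912 + 0.62·0.525448 = 0.677624.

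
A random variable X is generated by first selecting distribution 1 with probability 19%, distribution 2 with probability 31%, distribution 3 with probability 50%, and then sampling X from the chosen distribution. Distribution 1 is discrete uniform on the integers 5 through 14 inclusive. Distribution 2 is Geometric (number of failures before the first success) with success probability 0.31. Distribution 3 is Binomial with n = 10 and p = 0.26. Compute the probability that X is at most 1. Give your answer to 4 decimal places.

0.2735

Conditional on each component, P(X ≤ 1): 1: 0; 2: 0.5239; 3: 0.222245.
By total probability, P(X ≤ 1) = 0.19·0 + 0.31·0.5239 + 0.5·0.222245 = 0.273531.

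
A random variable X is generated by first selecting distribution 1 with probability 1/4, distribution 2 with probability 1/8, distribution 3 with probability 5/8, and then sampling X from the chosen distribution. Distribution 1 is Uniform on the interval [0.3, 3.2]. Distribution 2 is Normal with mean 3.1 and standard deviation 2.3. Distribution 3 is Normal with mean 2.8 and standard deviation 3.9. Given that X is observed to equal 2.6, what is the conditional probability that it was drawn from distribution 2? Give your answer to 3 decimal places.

Likelihoods f(2.6 | ·): 1: 0.344828; 2: 0.169403; 3: 0.102158.
Posterior ∝ prior × likelihood. Numerator for 2: 0.125·0.169403 = 0.0211753.
Normalizing constant: 0.25·0.344828 + 0.125·0.169403 + 0.625·0.102158 = 0.171231.
P(2 | observation) = 0.0211753 / 0.171231 = 0.123665.

0.124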